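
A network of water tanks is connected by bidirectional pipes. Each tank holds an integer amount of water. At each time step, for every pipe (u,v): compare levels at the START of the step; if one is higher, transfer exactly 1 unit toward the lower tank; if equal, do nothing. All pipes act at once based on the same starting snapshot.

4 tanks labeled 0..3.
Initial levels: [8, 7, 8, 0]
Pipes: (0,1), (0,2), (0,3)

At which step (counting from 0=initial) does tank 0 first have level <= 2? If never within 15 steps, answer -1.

Answer: -1

Derivation:
Step 1: flows [0->1,0=2,0->3] -> levels [6 8 8 1]
Step 2: flows [1->0,2->0,0->3] -> levels [7 7 7 2]
Step 3: flows [0=1,0=2,0->3] -> levels [6 7 7 3]
Step 4: flows [1->0,2->0,0->3] -> levels [7 6 6 4]
Step 5: flows [0->1,0->2,0->3] -> levels [4 7 7 5]
Step 6: flows [1->0,2->0,3->0] -> levels [7 6 6 4]
  -> period-2 cycle (repeats step 4); tank 0 never drops to <=2
Tank 0 never reaches <=2 within 15 steps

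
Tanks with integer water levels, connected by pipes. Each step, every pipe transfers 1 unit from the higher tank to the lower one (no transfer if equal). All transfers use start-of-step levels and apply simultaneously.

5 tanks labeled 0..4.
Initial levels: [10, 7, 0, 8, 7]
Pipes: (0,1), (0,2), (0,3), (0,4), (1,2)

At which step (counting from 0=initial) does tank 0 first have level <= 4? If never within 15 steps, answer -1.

Answer: 5

Derivation:
Step 1: flows [0->1,0->2,0->3,0->4,1->2] -> levels [6 7 2 9 8]
Step 2: flows [1->0,0->2,3->0,4->0,1->2] -> levels [8 5 4 8 7]
Step 3: flows [0->1,0->2,0=3,0->4,1->2] -> levels [5 5 6 8 8]
Step 4: flows [0=1,2->0,3->0,4->0,2->1] -> levels [8 6 4 7 7]
Step 5: flows [0->1,0->2,0->3,0->4,1->2] -> levels [4 6 6 8 8]
Tank 0 first reaches <=4 at step 5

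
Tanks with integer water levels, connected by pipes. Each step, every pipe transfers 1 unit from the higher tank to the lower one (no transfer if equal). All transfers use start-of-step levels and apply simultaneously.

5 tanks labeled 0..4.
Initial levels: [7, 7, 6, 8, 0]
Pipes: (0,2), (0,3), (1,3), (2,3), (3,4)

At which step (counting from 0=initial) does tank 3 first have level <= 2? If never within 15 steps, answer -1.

Step 1: flows [0->2,3->0,3->1,3->2,3->4] -> levels [7 8 8 4 1]
Step 2: flows [2->0,0->3,1->3,2->3,3->4] -> levels [7 7 6 6 2]
Step 3: flows [0->2,0->3,1->3,2=3,3->4] -> levels [5 6 7 7 3]
Step 4: flows [2->0,3->0,3->1,2=3,3->4] -> levels [7 7 6 4 4]
Step 5: flows [0->2,0->3,1->3,2->3,3=4] -> levels [5 6 6 7 4]
Step 6: flows [2->0,3->0,3->1,3->2,3->4] -> levels [7 7 6 3 5]
Step 7: flows [0->2,0->3,1->3,2->3,4->3] -> levels [5 6 6 7 4]
  -> period-2 cycle (repeats step 5); tank 3 never drops to <=2
Tank 3 never reaches <=2 within 15 steps

Answer: -1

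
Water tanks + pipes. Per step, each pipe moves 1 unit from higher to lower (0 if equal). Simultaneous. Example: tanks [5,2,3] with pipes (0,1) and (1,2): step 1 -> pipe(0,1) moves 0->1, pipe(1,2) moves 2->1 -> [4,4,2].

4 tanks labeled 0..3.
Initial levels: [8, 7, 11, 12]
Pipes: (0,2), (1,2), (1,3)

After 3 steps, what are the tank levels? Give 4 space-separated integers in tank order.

Answer: 9 9 10 10

Derivation:
Step 1: flows [2->0,2->1,3->1] -> levels [9 9 9 11]
Step 2: flows [0=2,1=2,3->1] -> levels [9 10 9 10]
Step 3: flows [0=2,1->2,1=3] -> levels [9 9 10 10]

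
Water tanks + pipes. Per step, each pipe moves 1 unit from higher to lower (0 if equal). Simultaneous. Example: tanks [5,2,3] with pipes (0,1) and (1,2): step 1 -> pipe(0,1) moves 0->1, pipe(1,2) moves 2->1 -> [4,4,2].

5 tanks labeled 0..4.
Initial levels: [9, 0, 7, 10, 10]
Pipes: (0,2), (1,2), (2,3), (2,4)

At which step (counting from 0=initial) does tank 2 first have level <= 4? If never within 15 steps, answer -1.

Step 1: flows [0->2,2->1,3->2,4->2] -> levels [8 1 9 9 9]
Step 2: flows [2->0,2->1,2=3,2=4] -> levels [9 2 7 9 9]
Step 3: flows [0->2,2->1,3->2,4->2] -> levels [8 3 9 8 8]
Step 4: flows [2->0,2->1,2->3,2->4] -> levels [9 4 5 9 9]
Step 5: flows [0->2,2->1,3->2,4->2] -> levels [8 5 7 8 8]
Step 6: flows [0->2,2->1,3->2,4->2] -> levels [7 6 9 7 7]
Step 7: flows [2->0,2->1,2->3,2->4] -> levels [8 7 5 8 8]
Step 8: flows [0->2,1->2,3->2,4->2] -> levels [7 6 9 7 7]
  -> period-2 cycle (repeats step 6); tank 2 never drops to <=4
Tank 2 never reaches <=4 within 15 steps

Answer: -1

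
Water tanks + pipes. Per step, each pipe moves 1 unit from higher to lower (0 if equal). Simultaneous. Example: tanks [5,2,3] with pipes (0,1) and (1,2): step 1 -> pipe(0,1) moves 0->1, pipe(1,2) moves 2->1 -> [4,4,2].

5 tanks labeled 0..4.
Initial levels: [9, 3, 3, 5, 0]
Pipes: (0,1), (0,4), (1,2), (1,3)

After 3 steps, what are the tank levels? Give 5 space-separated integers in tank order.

Answer: 3 6 4 4 3

Derivation:
Step 1: flows [0->1,0->4,1=2,3->1] -> levels [7 5 3 4 1]
Step 2: flows [0->1,0->4,1->2,1->3] -> levels [5 4 4 5 2]
Step 3: flows [0->1,0->4,1=2,3->1] -> levels [3 6 4 4 3]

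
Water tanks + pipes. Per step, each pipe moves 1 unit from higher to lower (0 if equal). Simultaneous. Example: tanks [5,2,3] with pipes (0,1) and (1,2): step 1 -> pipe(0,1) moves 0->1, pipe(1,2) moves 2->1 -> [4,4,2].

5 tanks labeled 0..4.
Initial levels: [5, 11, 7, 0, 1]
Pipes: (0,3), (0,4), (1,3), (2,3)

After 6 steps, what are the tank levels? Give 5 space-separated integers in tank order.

Answer: 5 5 5 5 4

Derivation:
Step 1: flows [0->3,0->4,1->3,2->3] -> levels [3 10 6 3 2]
Step 2: flows [0=3,0->4,1->3,2->3] -> levels [2 9 5 5 3]
Step 3: flows [3->0,4->0,1->3,2=3] -> levels [4 8 5 5 2]
Step 4: flows [3->0,0->4,1->3,2=3] -> levels [4 7 5 5 3]
Step 5: flows [3->0,0->4,1->3,2=3] -> levels [4 6 5 5 4]
Step 6: flows [3->0,0=4,1->3,2=3] -> levels [5 5 5 5 4]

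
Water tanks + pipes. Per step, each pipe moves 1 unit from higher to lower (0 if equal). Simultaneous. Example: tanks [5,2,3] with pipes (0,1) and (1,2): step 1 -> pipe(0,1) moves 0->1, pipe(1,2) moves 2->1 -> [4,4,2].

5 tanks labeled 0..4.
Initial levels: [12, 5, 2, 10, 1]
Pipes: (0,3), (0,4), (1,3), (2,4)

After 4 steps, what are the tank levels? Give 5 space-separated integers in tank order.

Step 1: flows [0->3,0->4,3->1,2->4] -> levels [10 6 1 10 3]
Step 2: flows [0=3,0->4,3->1,4->2] -> levels [9 7 2 9 3]
Step 3: flows [0=3,0->4,3->1,4->2] -> levels [8 8 3 8 3]
Step 4: flows [0=3,0->4,1=3,2=4] -> levels [7 8 3 8 4]

Answer: 7 8 3 8 4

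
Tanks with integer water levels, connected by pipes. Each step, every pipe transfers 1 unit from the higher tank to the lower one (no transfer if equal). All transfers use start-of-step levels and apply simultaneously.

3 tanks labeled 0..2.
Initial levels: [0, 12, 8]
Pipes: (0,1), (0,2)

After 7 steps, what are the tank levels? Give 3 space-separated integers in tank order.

Answer: 8 6 6

Derivation:
Step 1: flows [1->0,2->0] -> levels [2 11 7]
Step 2: flows [1->0,2->0] -> levels [4 10 6]
Step 3: flows [1->0,2->0] -> levels [6 9 5]
Step 4: flows [1->0,0->2] -> levels [6 8 6]
Step 5: flows [1->0,0=2] -> levels [7 7 6]
Step 6: flows [0=1,0->2] -> levels [6 7 7]
Step 7: flows [1->0,2->0] -> levels [8 6 6]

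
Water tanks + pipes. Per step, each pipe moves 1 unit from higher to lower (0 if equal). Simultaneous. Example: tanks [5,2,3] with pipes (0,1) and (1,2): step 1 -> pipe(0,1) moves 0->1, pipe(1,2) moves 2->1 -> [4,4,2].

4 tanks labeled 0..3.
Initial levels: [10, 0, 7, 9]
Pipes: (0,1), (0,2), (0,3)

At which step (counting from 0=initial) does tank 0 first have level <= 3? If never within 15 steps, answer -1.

Answer: -1

Derivation:
Step 1: flows [0->1,0->2,0->3] -> levels [7 1 8 10]
Step 2: flows [0->1,2->0,3->0] -> levels [8 2 7 9]
Step 3: flows [0->1,0->2,3->0] -> levels [7 3 8 8]
Step 4: flows [0->1,2->0,3->0] -> levels [8 4 7 7]
Step 5: flows [0->1,0->2,0->3] -> levels [5 5 8 8]
Step 6: flows [0=1,2->0,3->0] -> levels [7 5 7 7]
Step 7: flows [0->1,0=2,0=3] -> levels [6 6 7 7]
Step 8: flows [0=1,2->0,3->0] -> levels [8 6 6 6]
Step 9: flows [0->1,0->2,0->3] -> levels [5 7 7 7]
Step 10: flows [1->0,2->0,3->0] -> levels [8 6 6 6]
  -> period-2 cycle (repeats step 8); tank 0 never drops to <=3
Tank 0 never reaches <=3 within 15 steps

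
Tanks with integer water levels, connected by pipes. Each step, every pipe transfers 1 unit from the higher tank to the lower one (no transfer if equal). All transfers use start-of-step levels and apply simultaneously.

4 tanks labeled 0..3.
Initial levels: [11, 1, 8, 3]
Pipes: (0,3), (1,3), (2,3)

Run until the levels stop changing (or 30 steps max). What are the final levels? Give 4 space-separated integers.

Answer: 7 6 6 4

Derivation:
Step 1: flows [0->3,3->1,2->3] -> levels [10 2 7 4]
Step 2: flows [0->3,3->1,2->3] -> levels [9 3 6 5]
Step 3: flows [0->3,3->1,2->3] -> levels [8 4 5 6]
Step 4: flows [0->3,3->1,3->2] -> levels [7 5 6 5]
Step 5: flows [0->3,1=3,2->3] -> levels [6 5 5 7]
Step 6: flows [3->0,3->1,3->2] -> levels [7 6 6 4]
Step 7: flows [0->3,1->3,2->3] -> levels [6 5 5 7]
  -> period-2 cycle: step 7 state = step 5 state; never stabilizes
  -> state at step 30: (30-5) mod 2 = 1, same as step 6 -> [7 6 6 4]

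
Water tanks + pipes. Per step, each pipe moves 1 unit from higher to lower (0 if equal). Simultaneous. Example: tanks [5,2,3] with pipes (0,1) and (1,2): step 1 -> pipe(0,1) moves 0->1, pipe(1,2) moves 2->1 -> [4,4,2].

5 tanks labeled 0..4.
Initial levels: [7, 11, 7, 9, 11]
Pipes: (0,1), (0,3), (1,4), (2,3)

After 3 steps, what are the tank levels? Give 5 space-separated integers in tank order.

Answer: 10 9 8 8 10

Derivation:
Step 1: flows [1->0,3->0,1=4,3->2] -> levels [9 10 8 7 11]
Step 2: flows [1->0,0->3,4->1,2->3] -> levels [9 10 7 9 10]
Step 3: flows [1->0,0=3,1=4,3->2] -> levels [10 9 8 8 10]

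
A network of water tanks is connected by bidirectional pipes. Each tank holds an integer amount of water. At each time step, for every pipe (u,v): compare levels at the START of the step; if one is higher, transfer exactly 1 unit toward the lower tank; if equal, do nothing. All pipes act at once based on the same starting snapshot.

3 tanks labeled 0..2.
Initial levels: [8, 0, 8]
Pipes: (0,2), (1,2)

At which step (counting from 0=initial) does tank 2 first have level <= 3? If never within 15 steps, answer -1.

Answer: -1

Derivation:
Step 1: flows [0=2,2->1] -> levels [8 1 7]
Step 2: flows [0->2,2->1] -> levels [7 2 7]
Step 3: flows [0=2,2->1] -> levels [7 3 6]
Step 4: flows [0->2,2->1] -> levels [6 4 6]
Step 5: flows [0=2,2->1] -> levels [6 5 5]
Step 6: flows [0->2,1=2] -> levels [5 5 6]
Step 7: flows [2->0,2->1] -> levels [6 6 4]
Step 8: flows [0->2,1->2] -> levels [5 5 6]
  -> period-2 cycle (repeats step 6); tank 2 never drops to <=3
Tank 2 never reaches <=3 within 15 steps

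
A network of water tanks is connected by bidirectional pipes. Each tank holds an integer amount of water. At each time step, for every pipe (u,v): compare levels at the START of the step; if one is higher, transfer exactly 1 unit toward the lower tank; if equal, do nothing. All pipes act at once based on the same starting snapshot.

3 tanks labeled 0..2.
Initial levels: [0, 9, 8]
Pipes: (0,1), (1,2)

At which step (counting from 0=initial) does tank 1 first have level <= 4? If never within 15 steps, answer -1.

Step 1: flows [1->0,1->2] -> levels [1 7 9]
Step 2: flows [1->0,2->1] -> levels [2 7 8]
Step 3: flows [1->0,2->1] -> levels [3 7 7]
Step 4: flows [1->0,1=2] -> levels [4 6 7]
Step 5: flows [1->0,2->1] -> levels [5 6 6]
Step 6: flows [1->0,1=2] -> levels [6 5 6]
Step 7: flows [0->1,2->1] -> levels [5 7 5]
Step 8: flows [1->0,1->2] -> levels [6 5 6]
  -> period-2 cycle (repeats step 6); tank 1 never drops to <=4
Tank 1 never reaches <=4 within 15 steps

Answer: -1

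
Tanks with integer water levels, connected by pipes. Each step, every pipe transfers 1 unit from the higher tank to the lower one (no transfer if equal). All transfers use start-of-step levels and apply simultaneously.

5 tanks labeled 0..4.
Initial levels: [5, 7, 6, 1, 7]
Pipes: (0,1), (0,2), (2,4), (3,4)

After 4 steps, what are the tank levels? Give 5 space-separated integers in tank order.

Answer: 5 7 6 5 3

Derivation:
Step 1: flows [1->0,2->0,4->2,4->3] -> levels [7 6 6 2 5]
Step 2: flows [0->1,0->2,2->4,4->3] -> levels [5 7 6 3 5]
Step 3: flows [1->0,2->0,2->4,4->3] -> levels [7 6 4 4 5]
Step 4: flows [0->1,0->2,4->2,4->3] -> levels [5 7 6 5 3]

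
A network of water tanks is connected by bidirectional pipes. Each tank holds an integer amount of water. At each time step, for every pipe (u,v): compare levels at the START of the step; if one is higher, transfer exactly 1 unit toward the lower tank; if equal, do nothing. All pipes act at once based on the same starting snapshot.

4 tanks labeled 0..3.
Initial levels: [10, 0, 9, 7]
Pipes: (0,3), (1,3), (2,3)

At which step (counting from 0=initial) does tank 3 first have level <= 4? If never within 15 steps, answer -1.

Step 1: flows [0->3,3->1,2->3] -> levels [9 1 8 8]
Step 2: flows [0->3,3->1,2=3] -> levels [8 2 8 8]
Step 3: flows [0=3,3->1,2=3] -> levels [8 3 8 7]
Step 4: flows [0->3,3->1,2->3] -> levels [7 4 7 8]
Step 5: flows [3->0,3->1,3->2] -> levels [8 5 8 5]
Step 6: flows [0->3,1=3,2->3] -> levels [7 5 7 7]
Step 7: flows [0=3,3->1,2=3] -> levels [7 6 7 6]
Step 8: flows [0->3,1=3,2->3] -> levels [6 6 6 8]
Step 9: flows [3->0,3->1,3->2] -> levels [7 7 7 5]
Step 10: flows [0->3,1->3,2->3] -> levels [6 6 6 8]
  -> period-2 cycle (repeats step 8); tank 3 never drops to <=4
Tank 3 never reaches <=4 within 15 steps

Answer: -1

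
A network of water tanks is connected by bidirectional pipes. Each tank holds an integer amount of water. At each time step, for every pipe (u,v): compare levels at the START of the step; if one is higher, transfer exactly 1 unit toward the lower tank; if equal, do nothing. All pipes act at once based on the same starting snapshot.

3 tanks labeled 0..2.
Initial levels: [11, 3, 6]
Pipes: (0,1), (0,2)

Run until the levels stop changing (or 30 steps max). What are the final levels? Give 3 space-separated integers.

Step 1: flows [0->1,0->2] -> levels [9 4 7]
Step 2: flows [0->1,0->2] -> levels [7 5 8]
Step 3: flows [0->1,2->0] -> levels [7 6 7]
Step 4: flows [0->1,0=2] -> levels [6 7 7]
Step 5: flows [1->0,2->0] -> levels [8 6 6]
Step 6: flows [0->1,0->2] -> levels [6 7 7]
  -> period-2 cycle: step 6 state = step 4 state; never stabilizes
  -> state at step 30: (30-4) mod 2 = 0, same as step 4 -> [6 7 7]

Answer: 6 7 7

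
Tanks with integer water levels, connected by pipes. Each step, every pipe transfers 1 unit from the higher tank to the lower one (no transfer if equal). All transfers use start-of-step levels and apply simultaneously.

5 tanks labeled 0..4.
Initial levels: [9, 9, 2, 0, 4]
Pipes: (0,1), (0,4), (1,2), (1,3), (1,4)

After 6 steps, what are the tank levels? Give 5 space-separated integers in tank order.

Answer: 4 7 4 4 5

Derivation:
Step 1: flows [0=1,0->4,1->2,1->3,1->4] -> levels [8 6 3 1 6]
Step 2: flows [0->1,0->4,1->2,1->3,1=4] -> levels [6 5 4 2 7]
Step 3: flows [0->1,4->0,1->2,1->3,4->1] -> levels [6 5 5 3 5]
Step 4: flows [0->1,0->4,1=2,1->3,1=4] -> levels [4 5 5 4 6]
Step 5: flows [1->0,4->0,1=2,1->3,4->1] -> levels [6 4 5 5 4]
Step 6: flows [0->1,0->4,2->1,3->1,1=4] -> levels [4 7 4 4 5]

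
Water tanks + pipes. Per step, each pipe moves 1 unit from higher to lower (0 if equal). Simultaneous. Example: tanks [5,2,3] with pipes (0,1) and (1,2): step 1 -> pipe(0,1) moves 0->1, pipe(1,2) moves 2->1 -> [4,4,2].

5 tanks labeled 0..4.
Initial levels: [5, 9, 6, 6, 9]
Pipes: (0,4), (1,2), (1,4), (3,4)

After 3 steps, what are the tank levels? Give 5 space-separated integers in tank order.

Answer: 7 8 7 7 6

Derivation:
Step 1: flows [4->0,1->2,1=4,4->3] -> levels [6 8 7 7 7]
Step 2: flows [4->0,1->2,1->4,3=4] -> levels [7 6 8 7 7]
Step 3: flows [0=4,2->1,4->1,3=4] -> levels [7 8 7 7 6]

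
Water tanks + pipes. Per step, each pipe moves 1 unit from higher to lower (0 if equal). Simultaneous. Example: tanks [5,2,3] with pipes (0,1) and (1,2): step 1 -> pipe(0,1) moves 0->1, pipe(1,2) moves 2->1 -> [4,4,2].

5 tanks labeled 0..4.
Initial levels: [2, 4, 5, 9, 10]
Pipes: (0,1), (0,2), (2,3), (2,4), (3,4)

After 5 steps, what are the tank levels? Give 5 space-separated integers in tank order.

Step 1: flows [1->0,2->0,3->2,4->2,4->3] -> levels [4 3 6 9 8]
Step 2: flows [0->1,2->0,3->2,4->2,3->4] -> levels [4 4 7 7 8]
Step 3: flows [0=1,2->0,2=3,4->2,4->3] -> levels [5 4 7 8 6]
Step 4: flows [0->1,2->0,3->2,2->4,3->4] -> levels [5 5 6 6 8]
Step 5: flows [0=1,2->0,2=3,4->2,4->3] -> levels [6 5 6 7 6]

Answer: 6 5 6 7 6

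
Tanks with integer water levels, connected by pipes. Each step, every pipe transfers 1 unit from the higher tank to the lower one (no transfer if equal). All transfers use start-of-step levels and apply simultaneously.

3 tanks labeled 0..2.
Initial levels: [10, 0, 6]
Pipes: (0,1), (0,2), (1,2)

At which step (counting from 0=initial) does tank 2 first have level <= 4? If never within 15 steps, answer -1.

Step 1: flows [0->1,0->2,2->1] -> levels [8 2 6]
Step 2: flows [0->1,0->2,2->1] -> levels [6 4 6]
Step 3: flows [0->1,0=2,2->1] -> levels [5 6 5]
Step 4: flows [1->0,0=2,1->2] -> levels [6 4 6]
  -> period-2 cycle (repeats step 2); tank 2 never drops to <=4
Tank 2 never reaches <=4 within 15 steps

Answer: -1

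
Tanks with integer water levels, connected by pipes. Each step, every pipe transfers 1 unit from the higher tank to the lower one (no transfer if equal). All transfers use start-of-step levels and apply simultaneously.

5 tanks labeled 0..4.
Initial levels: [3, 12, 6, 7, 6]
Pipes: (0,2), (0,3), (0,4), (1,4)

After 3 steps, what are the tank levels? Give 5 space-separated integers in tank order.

Answer: 8 9 5 5 7

Derivation:
Step 1: flows [2->0,3->0,4->0,1->4] -> levels [6 11 5 6 6]
Step 2: flows [0->2,0=3,0=4,1->4] -> levels [5 10 6 6 7]
Step 3: flows [2->0,3->0,4->0,1->4] -> levels [8 9 5 5 7]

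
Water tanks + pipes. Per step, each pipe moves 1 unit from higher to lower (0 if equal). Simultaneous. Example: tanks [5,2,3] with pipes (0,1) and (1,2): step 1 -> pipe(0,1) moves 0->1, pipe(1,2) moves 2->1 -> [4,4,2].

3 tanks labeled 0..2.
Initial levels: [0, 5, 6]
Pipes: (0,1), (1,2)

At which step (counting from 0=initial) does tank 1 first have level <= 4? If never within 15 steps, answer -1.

Answer: 2

Derivation:
Step 1: flows [1->0,2->1] -> levels [1 5 5]
Step 2: flows [1->0,1=2] -> levels [2 4 5]
Tank 1 first reaches <=4 at step 2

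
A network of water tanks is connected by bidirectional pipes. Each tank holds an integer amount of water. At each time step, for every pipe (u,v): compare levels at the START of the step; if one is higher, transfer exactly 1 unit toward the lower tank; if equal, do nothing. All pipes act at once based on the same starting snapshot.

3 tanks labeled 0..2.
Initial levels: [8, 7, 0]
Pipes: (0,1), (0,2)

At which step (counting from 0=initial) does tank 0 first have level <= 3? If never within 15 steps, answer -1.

Answer: -1

Derivation:
Step 1: flows [0->1,0->2] -> levels [6 8 1]
Step 2: flows [1->0,0->2] -> levels [6 7 2]
Step 3: flows [1->0,0->2] -> levels [6 6 3]
Step 4: flows [0=1,0->2] -> levels [5 6 4]
Step 5: flows [1->0,0->2] -> levels [5 5 5]
Step 6: flows [0=1,0=2] -> levels [5 5 5]
  -> stable; tank 0 stays at 5 > 3
Tank 0 never reaches <=3 within 15 steps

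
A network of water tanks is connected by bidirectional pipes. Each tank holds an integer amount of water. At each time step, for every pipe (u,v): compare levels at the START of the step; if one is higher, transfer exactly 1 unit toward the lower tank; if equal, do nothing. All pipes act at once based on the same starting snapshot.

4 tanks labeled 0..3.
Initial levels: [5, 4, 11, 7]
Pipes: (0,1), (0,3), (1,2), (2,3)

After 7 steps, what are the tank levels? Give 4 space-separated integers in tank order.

Answer: 6 8 6 7

Derivation:
Step 1: flows [0->1,3->0,2->1,2->3] -> levels [5 6 9 7]
Step 2: flows [1->0,3->0,2->1,2->3] -> levels [7 6 7 7]
Step 3: flows [0->1,0=3,2->1,2=3] -> levels [6 8 6 7]
Step 4: flows [1->0,3->0,1->2,3->2] -> levels [8 6 8 5]
Step 5: flows [0->1,0->3,2->1,2->3] -> levels [6 8 6 7]
  -> period-2 cycle: step 5 state = step 3 state
  -> state at step 7: (7-3) mod 2 = 0, same as step 3 -> [6 8 6 7]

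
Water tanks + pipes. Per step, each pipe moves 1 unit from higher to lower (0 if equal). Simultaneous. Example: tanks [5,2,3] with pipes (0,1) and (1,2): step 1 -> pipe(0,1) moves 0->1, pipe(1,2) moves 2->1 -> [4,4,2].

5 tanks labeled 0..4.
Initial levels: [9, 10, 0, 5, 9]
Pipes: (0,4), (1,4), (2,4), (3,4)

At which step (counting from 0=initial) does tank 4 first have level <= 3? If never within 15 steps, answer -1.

Step 1: flows [0=4,1->4,4->2,4->3] -> levels [9 9 1 6 8]
Step 2: flows [0->4,1->4,4->2,4->3] -> levels [8 8 2 7 8]
Step 3: flows [0=4,1=4,4->2,4->3] -> levels [8 8 3 8 6]
Step 4: flows [0->4,1->4,4->2,3->4] -> levels [7 7 4 7 8]
Step 5: flows [4->0,4->1,4->2,4->3] -> levels [8 8 5 8 4]
Step 6: flows [0->4,1->4,2->4,3->4] -> levels [7 7 4 7 8]
  -> period-2 cycle (repeats step 4); tank 4 never drops to <=3
Tank 4 never reaches <=3 within 15 steps

Answer: -1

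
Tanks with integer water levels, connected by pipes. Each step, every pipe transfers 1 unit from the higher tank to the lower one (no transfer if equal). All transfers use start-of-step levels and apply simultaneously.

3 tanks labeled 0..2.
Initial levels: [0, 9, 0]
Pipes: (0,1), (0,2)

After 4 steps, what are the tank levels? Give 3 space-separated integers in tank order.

Step 1: flows [1->0,0=2] -> levels [1 8 0]
Step 2: flows [1->0,0->2] -> levels [1 7 1]
Step 3: flows [1->0,0=2] -> levels [2 6 1]
Step 4: flows [1->0,0->2] -> levels [2 5 2]

Answer: 2 5 2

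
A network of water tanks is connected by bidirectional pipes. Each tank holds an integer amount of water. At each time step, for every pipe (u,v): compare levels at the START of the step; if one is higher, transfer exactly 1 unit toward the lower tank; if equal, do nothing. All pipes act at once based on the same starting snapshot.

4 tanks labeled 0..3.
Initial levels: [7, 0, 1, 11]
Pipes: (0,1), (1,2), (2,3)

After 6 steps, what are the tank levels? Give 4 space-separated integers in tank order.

Answer: 4 4 6 5

Derivation:
Step 1: flows [0->1,2->1,3->2] -> levels [6 2 1 10]
Step 2: flows [0->1,1->2,3->2] -> levels [5 2 3 9]
Step 3: flows [0->1,2->1,3->2] -> levels [4 4 3 8]
Step 4: flows [0=1,1->2,3->2] -> levels [4 3 5 7]
Step 5: flows [0->1,2->1,3->2] -> levels [3 5 5 6]
Step 6: flows [1->0,1=2,3->2] -> levels [4 4 6 5]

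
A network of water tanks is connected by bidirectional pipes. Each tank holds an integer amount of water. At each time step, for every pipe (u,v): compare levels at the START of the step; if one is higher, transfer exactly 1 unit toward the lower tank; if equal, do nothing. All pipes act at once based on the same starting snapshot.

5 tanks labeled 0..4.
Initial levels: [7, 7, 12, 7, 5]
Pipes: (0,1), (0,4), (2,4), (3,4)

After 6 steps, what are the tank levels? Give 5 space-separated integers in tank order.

Step 1: flows [0=1,0->4,2->4,3->4] -> levels [6 7 11 6 8]
Step 2: flows [1->0,4->0,2->4,4->3] -> levels [8 6 10 7 7]
Step 3: flows [0->1,0->4,2->4,3=4] -> levels [6 7 9 7 9]
Step 4: flows [1->0,4->0,2=4,4->3] -> levels [8 6 9 8 7]
Step 5: flows [0->1,0->4,2->4,3->4] -> levels [6 7 8 7 10]
Step 6: flows [1->0,4->0,4->2,4->3] -> levels [8 6 9 8 7]

Answer: 8 6 9 8 7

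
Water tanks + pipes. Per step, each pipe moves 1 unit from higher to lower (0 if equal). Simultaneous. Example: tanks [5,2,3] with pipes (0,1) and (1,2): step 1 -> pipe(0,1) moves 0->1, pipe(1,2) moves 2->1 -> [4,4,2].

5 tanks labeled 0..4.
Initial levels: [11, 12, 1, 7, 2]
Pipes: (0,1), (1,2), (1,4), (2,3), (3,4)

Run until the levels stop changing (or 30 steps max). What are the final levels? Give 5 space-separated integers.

Answer: 7 6 7 6 7

Derivation:
Step 1: flows [1->0,1->2,1->4,3->2,3->4] -> levels [12 9 3 5 4]
Step 2: flows [0->1,1->2,1->4,3->2,3->4] -> levels [11 8 5 3 6]
Step 3: flows [0->1,1->2,1->4,2->3,4->3] -> levels [10 7 5 5 6]
Step 4: flows [0->1,1->2,1->4,2=3,4->3] -> levels [9 6 6 6 6]
Step 5: flows [0->1,1=2,1=4,2=3,3=4] -> levels [8 7 6 6 6]
Step 6: flows [0->1,1->2,1->4,2=3,3=4] -> levels [7 6 7 6 7]
Step 7: flows [0->1,2->1,4->1,2->3,4->3] -> levels [6 9 5 8 5]
Step 8: flows [1->0,1->2,1->4,3->2,3->4] -> levels [7 6 7 6 7]
  -> period-2 cycle: step 8 state = step 6 state; never stabilizes
  -> state at step 30: (30-6) mod 2 = 0, same as step 6 -> [7 6 7 6 7]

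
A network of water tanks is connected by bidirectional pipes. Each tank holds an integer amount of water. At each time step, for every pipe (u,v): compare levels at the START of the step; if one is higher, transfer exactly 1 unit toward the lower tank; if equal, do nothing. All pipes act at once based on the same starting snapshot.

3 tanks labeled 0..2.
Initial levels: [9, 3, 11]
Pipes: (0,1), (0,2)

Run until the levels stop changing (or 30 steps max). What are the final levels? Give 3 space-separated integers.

Step 1: flows [0->1,2->0] -> levels [9 4 10]
Step 2: flows [0->1,2->0] -> levels [9 5 9]
Step 3: flows [0->1,0=2] -> levels [8 6 9]
Step 4: flows [0->1,2->0] -> levels [8 7 8]
Step 5: flows [0->1,0=2] -> levels [7 8 8]
Step 6: flows [1->0,2->0] -> levels [9 7 7]
Step 7: flows [0->1,0->2] -> levels [7 8 8]
  -> period-2 cycle: step 7 state = step 5 state; never stabilizes
  -> state at step 30: (30-5) mod 2 = 1, same as step 6 -> [9 7 7]

Answer: 9 7 7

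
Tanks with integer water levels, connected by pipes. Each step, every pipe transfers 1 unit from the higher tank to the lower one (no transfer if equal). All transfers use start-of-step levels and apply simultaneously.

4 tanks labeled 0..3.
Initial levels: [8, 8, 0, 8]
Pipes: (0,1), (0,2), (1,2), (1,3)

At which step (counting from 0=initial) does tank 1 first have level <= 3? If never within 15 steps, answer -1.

Step 1: flows [0=1,0->2,1->2,1=3] -> levels [7 7 2 8]
Step 2: flows [0=1,0->2,1->2,3->1] -> levels [6 7 4 7]
Step 3: flows [1->0,0->2,1->2,1=3] -> levels [6 5 6 7]
Step 4: flows [0->1,0=2,2->1,3->1] -> levels [5 8 5 6]
Step 5: flows [1->0,0=2,1->2,1->3] -> levels [6 5 6 7]
  -> period-2 cycle (repeats step 3); tank 1 never drops to <=3
Tank 1 never reaches <=3 within 15 steps

Answer: -1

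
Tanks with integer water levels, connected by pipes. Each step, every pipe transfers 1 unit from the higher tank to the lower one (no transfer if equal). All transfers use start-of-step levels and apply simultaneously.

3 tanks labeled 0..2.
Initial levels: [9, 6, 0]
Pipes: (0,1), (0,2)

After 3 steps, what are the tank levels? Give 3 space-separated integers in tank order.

Step 1: flows [0->1,0->2] -> levels [7 7 1]
Step 2: flows [0=1,0->2] -> levels [6 7 2]
Step 3: flows [1->0,0->2] -> levels [6 6 3]

Answer: 6 6 3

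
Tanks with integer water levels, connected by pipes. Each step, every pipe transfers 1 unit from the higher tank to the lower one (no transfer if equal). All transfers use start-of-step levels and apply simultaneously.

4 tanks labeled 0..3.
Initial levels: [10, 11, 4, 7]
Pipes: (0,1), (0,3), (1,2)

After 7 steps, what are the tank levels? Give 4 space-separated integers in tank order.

Step 1: flows [1->0,0->3,1->2] -> levels [10 9 5 8]
Step 2: flows [0->1,0->3,1->2] -> levels [8 9 6 9]
Step 3: flows [1->0,3->0,1->2] -> levels [10 7 7 8]
Step 4: flows [0->1,0->3,1=2] -> levels [8 8 7 9]
Step 5: flows [0=1,3->0,1->2] -> levels [9 7 8 8]
Step 6: flows [0->1,0->3,2->1] -> levels [7 9 7 9]
Step 7: flows [1->0,3->0,1->2] -> levels [9 7 8 8]

Answer: 9 7 8 8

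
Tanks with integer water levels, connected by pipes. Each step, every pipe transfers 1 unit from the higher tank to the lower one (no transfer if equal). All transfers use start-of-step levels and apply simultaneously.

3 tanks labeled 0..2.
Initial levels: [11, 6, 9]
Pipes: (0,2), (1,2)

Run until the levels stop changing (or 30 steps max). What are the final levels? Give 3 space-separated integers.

Step 1: flows [0->2,2->1] -> levels [10 7 9]
Step 2: flows [0->2,2->1] -> levels [9 8 9]
Step 3: flows [0=2,2->1] -> levels [9 9 8]
Step 4: flows [0->2,1->2] -> levels [8 8 10]
Step 5: flows [2->0,2->1] -> levels [9 9 8]
  -> period-2 cycle: step 5 state = step 3 state; never stabilizes
  -> state at step 30: (30-3) mod 2 = 1, same as step 4 -> [8 8 10]

Answer: 8 8 10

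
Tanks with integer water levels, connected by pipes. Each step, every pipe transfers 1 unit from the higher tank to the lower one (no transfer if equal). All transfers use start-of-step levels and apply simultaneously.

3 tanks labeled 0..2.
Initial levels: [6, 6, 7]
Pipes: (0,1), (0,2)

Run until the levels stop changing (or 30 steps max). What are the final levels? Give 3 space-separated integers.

Step 1: flows [0=1,2->0] -> levels [7 6 6]
Step 2: flows [0->1,0->2] -> levels [5 7 7]
Step 3: flows [1->0,2->0] -> levels [7 6 6]
  -> period-2 cycle: step 3 state = step 1 state; never stabilizes
  -> state at step 30: (30-1) mod 2 = 1, same as step 2 -> [5 7 7]

Answer: 5 7 7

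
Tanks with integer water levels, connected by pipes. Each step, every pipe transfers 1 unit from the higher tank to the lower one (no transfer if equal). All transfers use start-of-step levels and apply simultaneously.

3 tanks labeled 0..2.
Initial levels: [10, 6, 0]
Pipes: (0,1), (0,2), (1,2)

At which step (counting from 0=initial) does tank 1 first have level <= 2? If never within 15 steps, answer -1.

Step 1: flows [0->1,0->2,1->2] -> levels [8 6 2]
Step 2: flows [0->1,0->2,1->2] -> levels [6 6 4]
Step 3: flows [0=1,0->2,1->2] -> levels [5 5 6]
Step 4: flows [0=1,2->0,2->1] -> levels [6 6 4]
  -> period-2 cycle (repeats step 2); tank 1 never drops to <=2
Tank 1 never reaches <=2 within 15 steps

Answer: -1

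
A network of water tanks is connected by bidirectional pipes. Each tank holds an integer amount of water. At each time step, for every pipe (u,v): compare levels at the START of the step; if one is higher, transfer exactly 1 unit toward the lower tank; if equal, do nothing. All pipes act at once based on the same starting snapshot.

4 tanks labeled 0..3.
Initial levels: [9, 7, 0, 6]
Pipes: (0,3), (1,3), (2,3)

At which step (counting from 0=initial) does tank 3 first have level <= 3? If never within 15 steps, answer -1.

Step 1: flows [0->3,1->3,3->2] -> levels [8 6 1 7]
Step 2: flows [0->3,3->1,3->2] -> levels [7 7 2 6]
Step 3: flows [0->3,1->3,3->2] -> levels [6 6 3 7]
Step 4: flows [3->0,3->1,3->2] -> levels [7 7 4 4]
Step 5: flows [0->3,1->3,2=3] -> levels [6 6 4 6]
Step 6: flows [0=3,1=3,3->2] -> levels [6 6 5 5]
Step 7: flows [0->3,1->3,2=3] -> levels [5 5 5 7]
Step 8: flows [3->0,3->1,3->2] -> levels [6 6 6 4]
Step 9: flows [0->3,1->3,2->3] -> levels [5 5 5 7]
  -> period-2 cycle (repeats step 7); tank 3 never drops to <=3
Tank 3 never reaches <=3 within 15 steps

Answer: -1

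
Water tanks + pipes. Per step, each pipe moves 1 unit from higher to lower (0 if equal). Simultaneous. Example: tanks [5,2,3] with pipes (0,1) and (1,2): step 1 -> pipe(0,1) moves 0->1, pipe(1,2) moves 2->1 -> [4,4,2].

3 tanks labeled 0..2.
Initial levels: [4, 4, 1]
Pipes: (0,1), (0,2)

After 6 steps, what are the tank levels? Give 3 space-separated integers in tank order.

Step 1: flows [0=1,0->2] -> levels [3 4 2]
Step 2: flows [1->0,0->2] -> levels [3 3 3]
Step 3: flows [0=1,0=2] -> levels [3 3 3]
  -> stable; steps 4..6 unchanged -> [3 3 3]

Answer: 3 3 3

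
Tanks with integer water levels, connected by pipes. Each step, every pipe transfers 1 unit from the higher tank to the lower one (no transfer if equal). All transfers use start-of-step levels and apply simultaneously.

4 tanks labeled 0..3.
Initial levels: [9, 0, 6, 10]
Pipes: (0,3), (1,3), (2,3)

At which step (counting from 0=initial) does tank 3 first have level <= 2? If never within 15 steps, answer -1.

Step 1: flows [3->0,3->1,3->2] -> levels [10 1 7 7]
Step 2: flows [0->3,3->1,2=3] -> levels [9 2 7 7]
Step 3: flows [0->3,3->1,2=3] -> levels [8 3 7 7]
Step 4: flows [0->3,3->1,2=3] -> levels [7 4 7 7]
Step 5: flows [0=3,3->1,2=3] -> levels [7 5 7 6]
Step 6: flows [0->3,3->1,2->3] -> levels [6 6 6 7]
Step 7: flows [3->0,3->1,3->2] -> levels [7 7 7 4]
Step 8: flows [0->3,1->3,2->3] -> levels [6 6 6 7]
  -> period-2 cycle (repeats step 6); tank 3 never drops to <=2
Tank 3 never reaches <=2 within 15 steps

Answer: -1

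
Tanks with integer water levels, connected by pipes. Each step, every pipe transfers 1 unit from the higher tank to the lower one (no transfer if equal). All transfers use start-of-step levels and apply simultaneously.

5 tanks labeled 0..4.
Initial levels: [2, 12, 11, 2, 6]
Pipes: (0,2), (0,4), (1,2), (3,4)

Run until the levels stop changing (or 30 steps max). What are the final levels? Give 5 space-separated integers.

Answer: 8 8 6 6 5

Derivation:
Step 1: flows [2->0,4->0,1->2,4->3] -> levels [4 11 11 3 4]
Step 2: flows [2->0,0=4,1=2,4->3] -> levels [5 11 10 4 3]
Step 3: flows [2->0,0->4,1->2,3->4] -> levels [5 10 10 3 5]
Step 4: flows [2->0,0=4,1=2,4->3] -> levels [6 10 9 4 4]
Step 5: flows [2->0,0->4,1->2,3=4] -> levels [6 9 9 4 5]
Step 6: flows [2->0,0->4,1=2,4->3] -> levels [6 9 8 5 5]
Step 7: flows [2->0,0->4,1->2,3=4] -> levels [6 8 8 5 6]
Step 8: flows [2->0,0=4,1=2,4->3] -> levels [7 8 7 6 5]
Step 9: flows [0=2,0->4,1->2,3->4] -> levels [6 7 8 5 7]
Step 10: flows [2->0,4->0,2->1,4->3] -> levels [8 8 6 6 5]
Step 11: flows [0->2,0->4,1->2,3->4] -> levels [6 7 8 5 7]
  -> period-2 cycle: step 11 state = step 9 state; never stabilizes
  -> state at step 30: (30-9) mod 2 = 1, same as step 10 -> [8 8 6 6 5]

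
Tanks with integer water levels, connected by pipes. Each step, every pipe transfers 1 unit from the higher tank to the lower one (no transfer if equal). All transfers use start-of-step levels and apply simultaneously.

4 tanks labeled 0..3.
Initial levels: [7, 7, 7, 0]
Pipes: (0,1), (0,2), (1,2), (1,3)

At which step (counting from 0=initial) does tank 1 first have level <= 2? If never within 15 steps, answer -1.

Step 1: flows [0=1,0=2,1=2,1->3] -> levels [7 6 7 1]
Step 2: flows [0->1,0=2,2->1,1->3] -> levels [6 7 6 2]
Step 3: flows [1->0,0=2,1->2,1->3] -> levels [7 4 7 3]
Step 4: flows [0->1,0=2,2->1,1->3] -> levels [6 5 6 4]
Step 5: flows [0->1,0=2,2->1,1->3] -> levels [5 6 5 5]
Step 6: flows [1->0,0=2,1->2,1->3] -> levels [6 3 6 6]
Step 7: flows [0->1,0=2,2->1,3->1] -> levels [5 6 5 5]
  -> period-2 cycle (repeats step 5); tank 1 never drops to <=2
Tank 1 never reaches <=2 within 15 steps

Answer: -1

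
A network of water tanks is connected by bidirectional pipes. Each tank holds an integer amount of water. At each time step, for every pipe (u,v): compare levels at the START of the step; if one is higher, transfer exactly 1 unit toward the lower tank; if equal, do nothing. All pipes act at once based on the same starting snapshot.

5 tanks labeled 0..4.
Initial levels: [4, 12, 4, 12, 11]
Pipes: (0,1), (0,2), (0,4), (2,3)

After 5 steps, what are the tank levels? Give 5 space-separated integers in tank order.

Step 1: flows [1->0,0=2,4->0,3->2] -> levels [6 11 5 11 10]
Step 2: flows [1->0,0->2,4->0,3->2] -> levels [7 10 7 10 9]
Step 3: flows [1->0,0=2,4->0,3->2] -> levels [9 9 8 9 8]
Step 4: flows [0=1,0->2,0->4,3->2] -> levels [7 9 10 8 9]
Step 5: flows [1->0,2->0,4->0,2->3] -> levels [10 8 8 9 8]

Answer: 10 8 8 9 8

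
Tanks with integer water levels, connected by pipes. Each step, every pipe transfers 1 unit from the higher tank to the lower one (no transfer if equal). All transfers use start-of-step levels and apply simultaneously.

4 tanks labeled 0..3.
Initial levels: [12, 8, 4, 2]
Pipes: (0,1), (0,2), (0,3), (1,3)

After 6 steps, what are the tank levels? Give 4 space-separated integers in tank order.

Answer: 5 7 7 7

Derivation:
Step 1: flows [0->1,0->2,0->3,1->3] -> levels [9 8 5 4]
Step 2: flows [0->1,0->2,0->3,1->3] -> levels [6 8 6 6]
Step 3: flows [1->0,0=2,0=3,1->3] -> levels [7 6 6 7]
Step 4: flows [0->1,0->2,0=3,3->1] -> levels [5 8 7 6]
Step 5: flows [1->0,2->0,3->0,1->3] -> levels [8 6 6 6]
Step 6: flows [0->1,0->2,0->3,1=3] -> levels [5 7 7 7]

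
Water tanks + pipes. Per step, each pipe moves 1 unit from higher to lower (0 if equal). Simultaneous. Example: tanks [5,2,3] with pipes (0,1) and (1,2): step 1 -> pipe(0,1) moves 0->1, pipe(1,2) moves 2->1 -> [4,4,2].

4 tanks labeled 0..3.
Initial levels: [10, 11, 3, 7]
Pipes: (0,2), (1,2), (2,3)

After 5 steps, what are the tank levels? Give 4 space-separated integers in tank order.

Answer: 7 7 10 7

Derivation:
Step 1: flows [0->2,1->2,3->2] -> levels [9 10 6 6]
Step 2: flows [0->2,1->2,2=3] -> levels [8 9 8 6]
Step 3: flows [0=2,1->2,2->3] -> levels [8 8 8 7]
Step 4: flows [0=2,1=2,2->3] -> levels [8 8 7 8]
Step 5: flows [0->2,1->2,3->2] -> levels [7 7 10 7]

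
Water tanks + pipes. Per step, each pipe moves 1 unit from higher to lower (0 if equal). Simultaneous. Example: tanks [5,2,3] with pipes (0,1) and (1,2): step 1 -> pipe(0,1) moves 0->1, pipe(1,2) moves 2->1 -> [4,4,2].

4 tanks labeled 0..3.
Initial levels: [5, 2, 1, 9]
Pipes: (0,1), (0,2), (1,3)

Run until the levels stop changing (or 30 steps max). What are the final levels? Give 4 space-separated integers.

Step 1: flows [0->1,0->2,3->1] -> levels [3 4 2 8]
Step 2: flows [1->0,0->2,3->1] -> levels [3 4 3 7]
Step 3: flows [1->0,0=2,3->1] -> levels [4 4 3 6]
Step 4: flows [0=1,0->2,3->1] -> levels [3 5 4 5]
Step 5: flows [1->0,2->0,1=3] -> levels [5 4 3 5]
Step 6: flows [0->1,0->2,3->1] -> levels [3 6 4 4]
Step 7: flows [1->0,2->0,1->3] -> levels [5 4 3 5]
  -> period-2 cycle: step 7 state = step 5 state; never stabilizes
  -> state at step 30: (30-5) mod 2 = 1, same as step 6 -> [3 6 4 4]

Answer: 3 6 4 4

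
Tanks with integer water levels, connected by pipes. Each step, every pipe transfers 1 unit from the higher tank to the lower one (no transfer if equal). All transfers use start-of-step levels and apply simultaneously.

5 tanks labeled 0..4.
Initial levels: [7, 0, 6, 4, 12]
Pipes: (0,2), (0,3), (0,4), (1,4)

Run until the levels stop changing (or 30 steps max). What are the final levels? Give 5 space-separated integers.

Step 1: flows [0->2,0->3,4->0,4->1] -> levels [6 1 7 5 10]
Step 2: flows [2->0,0->3,4->0,4->1] -> levels [7 2 6 6 8]
Step 3: flows [0->2,0->3,4->0,4->1] -> levels [6 3 7 7 6]
Step 4: flows [2->0,3->0,0=4,4->1] -> levels [8 4 6 6 5]
Step 5: flows [0->2,0->3,0->4,4->1] -> levels [5 5 7 7 5]
Step 6: flows [2->0,3->0,0=4,1=4] -> levels [7 5 6 6 5]
Step 7: flows [0->2,0->3,0->4,1=4] -> levels [4 5 7 7 6]
Step 8: flows [2->0,3->0,4->0,4->1] -> levels [7 6 6 6 4]
Step 9: flows [0->2,0->3,0->4,1->4] -> levels [4 5 7 7 6]
  -> period-2 cycle: step 9 state = step 7 state; never stabilizes
  -> state at step 30: (30-7) mod 2 = 1, same as step 8 -> [7 6 6 6 4]

Answer: 7 6 6 6 4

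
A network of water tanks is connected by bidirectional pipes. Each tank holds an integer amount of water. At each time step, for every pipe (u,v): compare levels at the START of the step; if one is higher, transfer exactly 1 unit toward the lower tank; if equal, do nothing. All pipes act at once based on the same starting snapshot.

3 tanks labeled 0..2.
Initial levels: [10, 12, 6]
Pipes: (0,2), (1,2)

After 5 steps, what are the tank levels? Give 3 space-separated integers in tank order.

Step 1: flows [0->2,1->2] -> levels [9 11 8]
Step 2: flows [0->2,1->2] -> levels [8 10 10]
Step 3: flows [2->0,1=2] -> levels [9 10 9]
Step 4: flows [0=2,1->2] -> levels [9 9 10]
Step 5: flows [2->0,2->1] -> levels [10 10 8]

Answer: 10 10 8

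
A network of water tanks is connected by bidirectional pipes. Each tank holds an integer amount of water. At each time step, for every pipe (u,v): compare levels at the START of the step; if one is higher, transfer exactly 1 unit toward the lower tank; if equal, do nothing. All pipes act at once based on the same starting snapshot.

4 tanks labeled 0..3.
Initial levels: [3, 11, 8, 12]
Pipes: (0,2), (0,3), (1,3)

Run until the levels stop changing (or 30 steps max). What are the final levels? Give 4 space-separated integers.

Step 1: flows [2->0,3->0,3->1] -> levels [5 12 7 10]
Step 2: flows [2->0,3->0,1->3] -> levels [7 11 6 10]
Step 3: flows [0->2,3->0,1->3] -> levels [7 10 7 10]
Step 4: flows [0=2,3->0,1=3] -> levels [8 10 7 9]
Step 5: flows [0->2,3->0,1->3] -> levels [8 9 8 9]
Step 6: flows [0=2,3->0,1=3] -> levels [9 9 8 8]
Step 7: flows [0->2,0->3,1->3] -> levels [7 8 9 10]
Step 8: flows [2->0,3->0,3->1] -> levels [9 9 8 8]
  -> period-2 cycle: step 8 state = step 6 state; never stabilizes
  -> state at step 30: (30-6) mod 2 = 0, same as step 6 -> [9 9 8 8]

Answer: 9 9 8 8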